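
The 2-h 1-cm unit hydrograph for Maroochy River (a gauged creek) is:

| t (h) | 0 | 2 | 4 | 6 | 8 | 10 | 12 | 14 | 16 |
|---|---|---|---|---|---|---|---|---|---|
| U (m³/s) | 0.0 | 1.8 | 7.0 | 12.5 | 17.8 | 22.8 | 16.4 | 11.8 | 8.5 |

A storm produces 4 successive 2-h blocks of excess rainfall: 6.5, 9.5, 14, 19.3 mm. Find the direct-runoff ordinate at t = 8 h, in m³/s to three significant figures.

By discrete convolution, Q_j = Σ (P_i / 10 mm) · U_{j−i}.
At t = 8 h (j=4): Q = (6.5/10)·17.8 + (9.5/10)·12.5 + (14/10)·7.0 + (19.3/10)·1.8 = 36.7 m³/s.

Q ≈ 36.7 m³/s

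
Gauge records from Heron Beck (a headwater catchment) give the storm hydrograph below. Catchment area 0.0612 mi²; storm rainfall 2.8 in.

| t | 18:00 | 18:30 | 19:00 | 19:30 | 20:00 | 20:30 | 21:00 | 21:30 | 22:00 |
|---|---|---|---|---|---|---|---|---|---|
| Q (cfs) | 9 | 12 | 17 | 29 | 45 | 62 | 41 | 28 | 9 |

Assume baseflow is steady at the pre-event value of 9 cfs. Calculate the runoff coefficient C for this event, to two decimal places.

ΣQ_DR = 171.0 cfs; V = ΣQ_DR·Δt = 3.078 × 10^5 ft³.
Runoff depth d = V / A = 2.165 in.
C = d / P = 2.165 / 2.8 = 0.77.

C ≈ 0.77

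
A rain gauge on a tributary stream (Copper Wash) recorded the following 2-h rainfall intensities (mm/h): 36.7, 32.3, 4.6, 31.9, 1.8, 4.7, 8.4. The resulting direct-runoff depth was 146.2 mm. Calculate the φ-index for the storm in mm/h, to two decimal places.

Only the 3 blocks with intensity above φ contribute runoff: 36.7, 32.3, 31.9 mm/h.
Σ(I−φ)·Δt = d  ⇒  (36.7+32.3+31.9 − 3φ)·2 = 146.2
φ = (100.9 − 146.2/2) / 3 = 9.27 mm/h.

φ ≈ 9.27 mm/h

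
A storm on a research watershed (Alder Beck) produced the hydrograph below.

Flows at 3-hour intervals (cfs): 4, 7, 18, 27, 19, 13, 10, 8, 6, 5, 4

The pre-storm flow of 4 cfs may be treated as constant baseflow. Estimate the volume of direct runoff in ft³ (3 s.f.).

Direct-runoff ordinates (Q − Q_b): 0.0, 3.0, 14.0, 23.0, 15.0, 9.0, 6.0, 4.0, 2.0, 1.0, 0.0 cfs.
ΣQ_DR = 77.00 cfs.
With Δt = 3 h = 10800 s, V = ΣQ_DR · Δt = 77.00 × 10800 = 8.32 × 10^5 ft³.

V ≈ 8.32 × 10^5 ft³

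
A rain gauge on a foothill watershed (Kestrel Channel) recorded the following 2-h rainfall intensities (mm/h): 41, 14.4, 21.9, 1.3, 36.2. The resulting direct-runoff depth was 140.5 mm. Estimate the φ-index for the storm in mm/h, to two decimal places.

Only the 4 blocks with intensity above φ contribute runoff: 41, 14.4, 21.9, 36.2 mm/h.
Σ(I−φ)·Δt = d  ⇒  (41+14.4+21.9+36.2 − 4φ)·2 = 140.5
φ = (113.5 − 140.5/2) / 4 = 10.81 mm/h.

φ ≈ 10.81 mm/h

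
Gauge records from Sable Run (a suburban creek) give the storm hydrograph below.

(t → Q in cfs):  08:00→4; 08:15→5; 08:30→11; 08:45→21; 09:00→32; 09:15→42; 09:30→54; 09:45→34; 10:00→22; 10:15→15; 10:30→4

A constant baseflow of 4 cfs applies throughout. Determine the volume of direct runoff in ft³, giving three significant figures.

Direct-runoff ordinates (Q − Q_b): 0.0, 1.0, 7.0, 17.0, 28.0, 38.0, 50.0, 30.0, 18.0, 11.0, 0.0 cfs.
ΣQ_DR = 200.0 cfs.
With Δt = 0.25 h = 900 s, V = ΣQ_DR · Δt = 200.0 × 900 = 1.80 × 10^5 ft³.

V ≈ 1.80 × 10^5 ft³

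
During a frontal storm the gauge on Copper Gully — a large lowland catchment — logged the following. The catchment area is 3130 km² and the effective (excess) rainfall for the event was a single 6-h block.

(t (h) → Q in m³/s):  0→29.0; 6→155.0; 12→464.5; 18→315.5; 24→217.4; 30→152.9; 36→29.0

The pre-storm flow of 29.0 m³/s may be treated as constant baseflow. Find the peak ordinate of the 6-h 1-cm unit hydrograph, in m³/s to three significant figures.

Direct runoff: 0.0, 126.0, 435.5, 286.5, 188.4, 123.9, 0.0 m³/s; ΣQ_DR = 1160 m³/s, peak = 435.5 m³/s.
Runoff depth d = ΣQ_DR·Δt / A = 1160 × 21600 / (3130 km²) = 8.007 mm.
The 1-cm UH is the DRH scaled by (10 mm)/d, so U_p = 435.5 × 10/8.007 = 544 m³/s.

U_p ≈ 544 m³/s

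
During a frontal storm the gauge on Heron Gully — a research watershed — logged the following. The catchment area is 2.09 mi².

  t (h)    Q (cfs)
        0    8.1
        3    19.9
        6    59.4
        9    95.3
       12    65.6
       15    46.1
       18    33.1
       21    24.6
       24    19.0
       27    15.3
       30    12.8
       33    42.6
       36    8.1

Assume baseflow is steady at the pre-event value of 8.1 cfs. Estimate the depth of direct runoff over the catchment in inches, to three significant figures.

Direct runoff: 0.0, 11.8, 51.3, 87.2, 57.5, 38.0, 25.0, 16.5, 10.9, 7.2, 4.7, 34.5, 0.0 cfs; ΣQ_DR = 344.6 cfs.
V = ΣQ_DR · Δt = 344.6 × 10800 s = 3.722 × 10^6 ft³.
Over A = 2.09 mi², depth = V / A = 0.766 in.

d ≈ 0.766 in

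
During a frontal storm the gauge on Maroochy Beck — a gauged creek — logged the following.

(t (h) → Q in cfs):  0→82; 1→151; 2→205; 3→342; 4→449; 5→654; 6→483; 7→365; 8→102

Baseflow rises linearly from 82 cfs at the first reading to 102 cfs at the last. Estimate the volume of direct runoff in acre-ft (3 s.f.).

Direct-runoff ordinates (Q − Q_b): 0.00, 66.50, 118.00, 252.50, 357.00, 559.50, 386.00, 265.50, 0.00 cfs.
ΣQ_DR = 2005 cfs.
With Δt = 1 h = 3600 s, V = ΣQ_DR · Δt = 2005 × 3600 = 7.22 × 10^6 ft³ = 166 acre-ft.

V ≈ 166 acre-ft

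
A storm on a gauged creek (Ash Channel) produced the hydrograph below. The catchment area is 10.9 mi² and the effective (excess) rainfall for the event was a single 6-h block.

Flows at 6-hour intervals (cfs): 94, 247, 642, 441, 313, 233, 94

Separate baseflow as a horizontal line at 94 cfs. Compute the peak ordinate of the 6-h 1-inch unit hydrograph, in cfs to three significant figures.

U_p ≈ 457 cfs

Direct runoff: 0.0, 153.0, 548.0, 347.0, 219.0, 139.0, 0.0 cfs; ΣQ_DR = 1406 cfs, peak = 548.0 cfs.
Runoff depth d = ΣQ_DR·Δt / A = 1406 × 21600 / (10.9 mi²) = 1.199 in.
The 1-inch UH is the DRH scaled by (1 in)/d, so U_p = 548.0 × 1/1.199 = 457 cfs.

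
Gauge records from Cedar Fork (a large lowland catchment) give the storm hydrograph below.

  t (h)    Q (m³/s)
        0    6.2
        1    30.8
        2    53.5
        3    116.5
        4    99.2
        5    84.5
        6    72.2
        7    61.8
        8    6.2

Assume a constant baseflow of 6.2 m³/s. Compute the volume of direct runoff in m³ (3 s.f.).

Direct-runoff ordinates (Q − Q_b): 0.0, 24.6, 47.3, 110.3, 93.0, 78.3, 66.0, 55.6, 0.0 m³/s.
ΣQ_DR = 475.1 m³/s.
With Δt = 1 h = 3600 s, V = ΣQ_DR · Δt = 475.1 × 3600 = 1.71 × 10^6 m³.

V ≈ 1.71 × 10^6 m³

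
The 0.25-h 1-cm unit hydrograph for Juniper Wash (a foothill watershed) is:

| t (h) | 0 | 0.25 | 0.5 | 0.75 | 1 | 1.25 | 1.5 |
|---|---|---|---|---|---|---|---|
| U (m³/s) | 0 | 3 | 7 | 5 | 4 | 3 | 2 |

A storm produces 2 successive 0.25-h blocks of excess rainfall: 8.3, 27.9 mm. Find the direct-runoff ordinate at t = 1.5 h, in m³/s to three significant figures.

Q ≈ 10.0 m³/s

By discrete convolution, Q_j = Σ (P_i / 10 mm) · U_{j−i}.
At t = 1.5 h (j=6): Q = (8.3/10)·2 + (27.9/10)·3 = 10.0 m³/s.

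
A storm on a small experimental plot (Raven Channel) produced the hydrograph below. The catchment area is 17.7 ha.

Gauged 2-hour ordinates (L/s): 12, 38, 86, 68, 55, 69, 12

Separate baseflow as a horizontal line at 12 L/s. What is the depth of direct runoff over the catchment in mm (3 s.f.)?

Direct runoff: 0.0, 26.0, 74.0, 56.0, 43.0, 57.0, 0.0 L/s; ΣQ_DR = 256.0 L/s.
V = ΣQ_DR · Δt = 256.0 × 7200 s = 1.843 × 10^6 L.
Over A = 17.7 ha, depth = V / A = 10.4 mm.

d ≈ 10.4 mm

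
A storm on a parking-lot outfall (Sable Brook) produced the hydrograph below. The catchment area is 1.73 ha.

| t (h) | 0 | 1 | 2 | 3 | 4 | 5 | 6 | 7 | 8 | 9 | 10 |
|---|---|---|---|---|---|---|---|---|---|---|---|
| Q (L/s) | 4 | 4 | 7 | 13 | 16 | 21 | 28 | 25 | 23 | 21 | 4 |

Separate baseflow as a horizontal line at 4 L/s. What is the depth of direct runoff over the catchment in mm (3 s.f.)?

d ≈ 25.4 mm

Direct runoff: 0.0, 0.0, 3.0, 9.0, 12.0, 17.0, 24.0, 21.0, 19.0, 17.0, 0.0 L/s; ΣQ_DR = 122.0 L/s.
V = ΣQ_DR · Δt = 122.0 × 3600 s = 4.392 × 10^5 L.
Over A = 1.73 ha, depth = V / A = 25.4 mm.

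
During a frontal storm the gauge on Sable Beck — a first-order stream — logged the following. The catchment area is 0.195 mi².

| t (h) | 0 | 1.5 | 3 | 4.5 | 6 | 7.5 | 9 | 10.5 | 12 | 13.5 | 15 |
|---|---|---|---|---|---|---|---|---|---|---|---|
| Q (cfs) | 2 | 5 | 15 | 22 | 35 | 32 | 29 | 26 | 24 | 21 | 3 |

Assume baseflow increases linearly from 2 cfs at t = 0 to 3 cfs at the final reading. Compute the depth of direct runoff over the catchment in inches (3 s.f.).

d ≈ 2.22 in

Direct runoff: 0.00, 2.90, 12.80, 19.70, 32.60, 29.50, 26.40, 23.30, 21.20, 18.10, 0.00 cfs; ΣQ_DR = 186.5 cfs.
V = ΣQ_DR · Δt = 186.5 × 5400 s = 1.007 × 10^6 ft³.
Over A = 0.195 mi², depth = V / A = 2.22 in.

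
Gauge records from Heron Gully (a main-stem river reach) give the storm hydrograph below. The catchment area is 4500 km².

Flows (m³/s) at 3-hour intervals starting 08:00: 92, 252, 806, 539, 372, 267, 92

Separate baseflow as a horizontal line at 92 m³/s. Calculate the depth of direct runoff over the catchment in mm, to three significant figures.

d ≈ 4.26 mm

Direct runoff: 0.0, 160.0, 714.0, 447.0, 280.0, 175.0, 0.0 m³/s; ΣQ_DR = 1776 m³/s.
V = ΣQ_DR · Δt = 1776 × 10800 s = 1.918 × 10^7 m³.
Over A = 4500 km², depth = V / A = 4.26 mm.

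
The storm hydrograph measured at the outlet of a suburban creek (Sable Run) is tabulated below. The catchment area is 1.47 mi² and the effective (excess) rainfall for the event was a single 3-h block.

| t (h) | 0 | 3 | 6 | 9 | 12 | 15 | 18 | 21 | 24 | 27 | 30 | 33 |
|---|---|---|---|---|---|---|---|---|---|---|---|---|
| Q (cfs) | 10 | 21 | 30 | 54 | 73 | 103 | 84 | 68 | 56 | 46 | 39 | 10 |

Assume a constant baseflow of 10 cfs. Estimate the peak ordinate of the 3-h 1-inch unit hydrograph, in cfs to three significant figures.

Direct runoff: 0.0, 11.0, 20.0, 44.0, 63.0, 93.0, 74.0, 58.0, 46.0, 36.0, 29.0, 0.0 cfs; ΣQ_DR = 474.0 cfs, peak = 93.0 cfs.
Runoff depth d = ΣQ_DR·Δt / A = 474.0 × 10800 / (1.47 mi²) = 1.499 in.
The 1-inch UH is the DRH scaled by (1 in)/d, so U_p = 93.0 × 1/1.499 = 62.0 cfs.

U_p ≈ 62.0 cfs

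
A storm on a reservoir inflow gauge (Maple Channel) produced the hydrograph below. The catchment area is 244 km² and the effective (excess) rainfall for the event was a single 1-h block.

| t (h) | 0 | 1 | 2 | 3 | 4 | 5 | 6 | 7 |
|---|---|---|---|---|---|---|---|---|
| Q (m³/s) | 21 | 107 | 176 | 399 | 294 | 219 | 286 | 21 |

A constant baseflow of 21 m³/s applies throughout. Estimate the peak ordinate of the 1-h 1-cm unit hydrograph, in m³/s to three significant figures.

U_p ≈ 189 m³/s

Direct runoff: 0.0, 86.0, 155.0, 378.0, 273.0, 198.0, 265.0, 0.0 m³/s; ΣQ_DR = 1355 m³/s, peak = 378.0 m³/s.
Runoff depth d = ΣQ_DR·Δt / A = 1355 × 3600 / (244 km²) = 19.99 mm.
The 1-cm UH is the DRH scaled by (10 mm)/d, so U_p = 378.0 × 10/19.99 = 189 m³/s.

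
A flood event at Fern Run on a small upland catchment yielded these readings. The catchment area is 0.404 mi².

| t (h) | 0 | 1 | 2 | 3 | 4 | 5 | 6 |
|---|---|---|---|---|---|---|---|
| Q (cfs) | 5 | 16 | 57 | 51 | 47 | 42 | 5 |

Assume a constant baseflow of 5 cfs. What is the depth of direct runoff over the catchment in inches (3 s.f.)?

d ≈ 0.721 in

Direct runoff: 0.0, 11.0, 52.0, 46.0, 42.0, 37.0, 0.0 cfs; ΣQ_DR = 188.0 cfs.
V = ΣQ_DR · Δt = 188.0 × 3600 s = 6.768 × 10^5 ft³.
Over A = 0.404 mi², depth = V / A = 0.721 in.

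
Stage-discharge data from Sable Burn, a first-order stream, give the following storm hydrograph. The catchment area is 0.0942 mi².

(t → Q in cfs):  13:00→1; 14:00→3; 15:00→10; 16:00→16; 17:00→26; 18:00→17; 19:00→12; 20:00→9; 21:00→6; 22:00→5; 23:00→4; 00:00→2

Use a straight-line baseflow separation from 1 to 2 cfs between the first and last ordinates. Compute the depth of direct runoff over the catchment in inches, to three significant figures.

Direct runoff: 0.00, 1.91, 8.82, 14.73, 24.64, 15.55, 10.45, 7.36, 4.27, 3.18, 2.09, 0.00 cfs; ΣQ_DR = 93.00 cfs.
V = ΣQ_DR · Δt = 93.00 × 3600 s = 3.348 × 10^5 ft³.
Over A = 0.0942 mi², depth = V / A = 1.53 in.

d ≈ 1.53 in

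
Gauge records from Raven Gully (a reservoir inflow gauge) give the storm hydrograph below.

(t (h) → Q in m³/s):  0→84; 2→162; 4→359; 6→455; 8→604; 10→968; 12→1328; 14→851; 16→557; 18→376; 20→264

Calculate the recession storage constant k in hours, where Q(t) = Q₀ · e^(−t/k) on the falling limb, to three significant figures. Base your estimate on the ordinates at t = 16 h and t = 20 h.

k ≈ 5.36 h

On the falling limb, Q drops from 557 to 264 m³/s between t = 16 h and t = 20 h (Δt = 4 h).
k = −Δt / ln(Q₂/Q₁) = −4 / ln(264/557) = 5.36 h.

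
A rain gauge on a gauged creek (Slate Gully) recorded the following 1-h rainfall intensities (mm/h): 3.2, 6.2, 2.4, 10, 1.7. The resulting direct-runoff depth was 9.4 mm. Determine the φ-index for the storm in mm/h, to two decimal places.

φ ≈ 3.40 mm/h

Only the 2 blocks with intensity above φ contribute runoff: 6.2, 10 mm/h.
Σ(I−φ)·Δt = d  ⇒  (6.2+10 − 2φ)·1 = 9.4
φ = (16.20 − 9.4/1) / 2 = 3.40 mm/h.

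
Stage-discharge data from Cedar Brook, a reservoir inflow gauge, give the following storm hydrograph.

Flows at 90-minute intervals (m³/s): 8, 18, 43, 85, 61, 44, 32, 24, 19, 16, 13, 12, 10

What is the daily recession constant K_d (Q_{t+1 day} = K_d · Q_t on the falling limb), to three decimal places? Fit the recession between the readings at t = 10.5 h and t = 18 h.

K_d ≈ 0.061

Between t = 10.5 h and t = 18 h the flow falls from 24 to 10 m³/s over 5×1.5 h = 7.5 h.
Per-interval ratio K = (10/24)^(1/5) = 0.8394; K_d = K^(24/1.5) = 0.061.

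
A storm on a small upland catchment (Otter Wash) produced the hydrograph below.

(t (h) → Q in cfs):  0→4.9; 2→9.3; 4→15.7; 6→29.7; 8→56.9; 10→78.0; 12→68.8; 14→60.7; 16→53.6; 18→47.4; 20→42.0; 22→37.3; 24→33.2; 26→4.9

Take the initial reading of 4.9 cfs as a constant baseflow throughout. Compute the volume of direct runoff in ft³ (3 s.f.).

Direct-runoff ordinates (Q − Q_b): 0.0, 4.4, 10.8, 24.8, 52.0, 73.1, 63.9, 55.8, 48.7, 42.5, 37.1, 32.4, 28.3, 0.0 cfs.
ΣQ_DR = 473.8 cfs.
With Δt = 2 h = 7200 s, V = ΣQ_DR · Δt = 473.8 × 7200 = 3.41 × 10^6 ft³.

V ≈ 3.41 × 10^6 ft³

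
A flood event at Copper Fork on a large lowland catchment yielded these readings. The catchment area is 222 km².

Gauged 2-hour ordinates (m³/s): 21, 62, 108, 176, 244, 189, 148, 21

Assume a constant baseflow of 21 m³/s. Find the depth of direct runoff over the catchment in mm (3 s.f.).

d ≈ 26.0 mm

Direct runoff: 0.0, 41.0, 87.0, 155.0, 223.0, 168.0, 127.0, 0.0 m³/s; ΣQ_DR = 801.0 m³/s.
V = ΣQ_DR · Δt = 801.0 × 7200 s = 5.767 × 10^6 m³.
Over A = 222 km², depth = V / A = 26.0 mm.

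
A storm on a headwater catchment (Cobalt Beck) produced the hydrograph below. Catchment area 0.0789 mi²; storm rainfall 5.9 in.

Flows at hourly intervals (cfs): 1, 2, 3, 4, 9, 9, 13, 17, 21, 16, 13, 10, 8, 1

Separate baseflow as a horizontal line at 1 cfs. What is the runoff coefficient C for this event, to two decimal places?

ΣQ_DR = 113.0 cfs; V = ΣQ_DR·Δt = 4.068 × 10^5 ft³.
Runoff depth d = V / A = 2.219 in.
C = d / P = 2.219 / 5.9 = 0.38.

C ≈ 0.38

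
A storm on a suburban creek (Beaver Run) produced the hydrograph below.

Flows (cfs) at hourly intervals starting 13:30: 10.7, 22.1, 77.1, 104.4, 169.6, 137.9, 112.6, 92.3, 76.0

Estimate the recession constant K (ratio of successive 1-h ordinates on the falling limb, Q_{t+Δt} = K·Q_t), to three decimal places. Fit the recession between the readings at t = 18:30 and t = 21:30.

Using the recession-limb readings at t = 18:30 and t = 21:30: Q falls from 137.9 to 76.0 cfs over 3 intervals.
K = (Q₂/Q₁)^(1/3) = (76.0/137.9)^(1/3) = 0.820.

K ≈ 0.820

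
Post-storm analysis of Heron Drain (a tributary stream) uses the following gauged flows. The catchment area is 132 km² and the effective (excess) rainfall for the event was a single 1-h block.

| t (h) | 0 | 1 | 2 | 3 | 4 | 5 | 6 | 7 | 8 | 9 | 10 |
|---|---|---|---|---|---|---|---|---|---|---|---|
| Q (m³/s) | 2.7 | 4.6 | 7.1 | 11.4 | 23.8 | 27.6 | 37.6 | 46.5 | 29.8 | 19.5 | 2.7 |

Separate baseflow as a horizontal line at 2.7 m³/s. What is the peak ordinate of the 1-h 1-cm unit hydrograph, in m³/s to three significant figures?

U_p ≈ 87.5 m³/s

Direct runoff: 0.0, 1.9, 4.4, 8.7, 21.1, 24.9, 34.9, 43.8, 27.1, 16.8, 0.0 m³/s; ΣQ_DR = 183.6 m³/s, peak = 43.8 m³/s.
Runoff depth d = ΣQ_DR·Δt / A = 183.6 × 3600 / (132 km²) = 5.007 mm.
The 1-cm UH is the DRH scaled by (10 mm)/d, so U_p = 43.8 × 10/5.007 = 87.5 m³/s.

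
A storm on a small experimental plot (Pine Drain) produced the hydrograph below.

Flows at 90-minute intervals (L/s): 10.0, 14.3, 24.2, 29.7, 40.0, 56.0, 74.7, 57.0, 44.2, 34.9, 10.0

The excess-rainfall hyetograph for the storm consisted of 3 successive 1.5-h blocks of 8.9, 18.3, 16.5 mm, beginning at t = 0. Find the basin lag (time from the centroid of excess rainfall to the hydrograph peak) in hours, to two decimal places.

t_L ≈ 6.49 h

Centroid of excess rainfall: t_c = Σ P_i·t̄_i / ΣP_i = 2.5109 h (block centres at 0.75, 2.25, 3.75 h).
Hydrograph peak occurs at t = 9 h, so basin lag t_L = 9 − 2.5109 = 6.49 h.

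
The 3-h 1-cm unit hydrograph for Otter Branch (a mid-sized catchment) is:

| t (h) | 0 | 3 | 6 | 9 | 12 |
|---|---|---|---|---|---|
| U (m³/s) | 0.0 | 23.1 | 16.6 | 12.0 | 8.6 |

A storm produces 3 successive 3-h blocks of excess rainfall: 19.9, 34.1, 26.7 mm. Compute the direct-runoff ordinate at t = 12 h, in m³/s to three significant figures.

Q ≈ 102 m³/s

By discrete convolution, Q_j = Σ (P_i / 10 mm) · U_{j−i}.
At t = 12 h (j=4): Q = (19.9/10)·8.6 + (34.1/10)·12.0 + (26.7/10)·16.6 = 102 m³/s.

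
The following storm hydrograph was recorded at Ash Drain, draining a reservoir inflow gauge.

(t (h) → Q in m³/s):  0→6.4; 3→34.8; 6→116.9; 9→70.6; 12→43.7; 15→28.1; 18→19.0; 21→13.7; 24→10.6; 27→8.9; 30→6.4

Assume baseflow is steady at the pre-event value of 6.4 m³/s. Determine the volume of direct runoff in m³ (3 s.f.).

V ≈ 3.12 × 10^6 m³

Direct-runoff ordinates (Q − Q_b): 0.0, 28.4, 110.5, 64.2, 37.3, 21.7, 12.6, 7.3, 4.2, 2.5, 0.0 m³/s.
ΣQ_DR = 288.7 m³/s.
With Δt = 3 h = 10800 s, V = ΣQ_DR · Δt = 288.7 × 10800 = 3.12 × 10^6 m³.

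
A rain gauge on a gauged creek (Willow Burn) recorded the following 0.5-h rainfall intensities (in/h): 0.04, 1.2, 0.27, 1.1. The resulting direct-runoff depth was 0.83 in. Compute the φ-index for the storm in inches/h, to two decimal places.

Only the 2 blocks with intensity above φ contribute runoff: 1.2, 1.1 in/h.
Σ(I−φ)·Δt = d  ⇒  (1.2+1.1 − 2φ)·0.5 = 0.83
φ = (2.300 − 0.83/0.5) / 2 = 0.32 in/h.

φ ≈ 0.32 in/h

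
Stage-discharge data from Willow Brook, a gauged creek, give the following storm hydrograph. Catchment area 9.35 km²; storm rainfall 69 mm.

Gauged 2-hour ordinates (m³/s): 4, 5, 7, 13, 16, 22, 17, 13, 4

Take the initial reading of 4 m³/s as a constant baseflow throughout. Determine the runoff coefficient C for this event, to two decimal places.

ΣQ_DR = 65.00 m³/s; V = ΣQ_DR·Δt = 4.680 × 10^5 m³.
Runoff depth d = V / A = 50.05 mm.
C = d / P = 50.05 / 69 = 0.73.

C ≈ 0.73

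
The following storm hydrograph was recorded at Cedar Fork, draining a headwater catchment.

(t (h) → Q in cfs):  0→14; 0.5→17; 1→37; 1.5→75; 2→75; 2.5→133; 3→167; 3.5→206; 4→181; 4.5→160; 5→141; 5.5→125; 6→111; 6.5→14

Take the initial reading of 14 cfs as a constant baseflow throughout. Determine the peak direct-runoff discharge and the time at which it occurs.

Q_p = 192.0 cfs at t = 3.5 h

Subtracting baseflow gives direct-runoff ordinates: 0.0, 3.0, 23.0, 61.0, 61.0, 119.0, 153.0, 192.0, 167.0, 146.0, 127.0, 111.0, 97.0, 0.0 cfs.
The maximum is 192.0 cfs, occurring at the reading for t = 3.5 h.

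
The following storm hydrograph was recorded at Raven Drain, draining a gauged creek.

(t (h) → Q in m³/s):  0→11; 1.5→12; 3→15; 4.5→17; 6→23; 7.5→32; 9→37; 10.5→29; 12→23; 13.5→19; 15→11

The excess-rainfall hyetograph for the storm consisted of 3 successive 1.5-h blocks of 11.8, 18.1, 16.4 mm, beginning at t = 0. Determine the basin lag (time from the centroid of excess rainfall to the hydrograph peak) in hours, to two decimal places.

t_L ≈ 6.60 h

Centroid of excess rainfall: t_c = Σ P_i·t̄_i / ΣP_i = 2.3990 h (block centres at 0.75, 2.25, 3.75 h).
Hydrograph peak occurs at t = 9 h, so basin lag t_L = 9 − 2.3990 = 6.60 h.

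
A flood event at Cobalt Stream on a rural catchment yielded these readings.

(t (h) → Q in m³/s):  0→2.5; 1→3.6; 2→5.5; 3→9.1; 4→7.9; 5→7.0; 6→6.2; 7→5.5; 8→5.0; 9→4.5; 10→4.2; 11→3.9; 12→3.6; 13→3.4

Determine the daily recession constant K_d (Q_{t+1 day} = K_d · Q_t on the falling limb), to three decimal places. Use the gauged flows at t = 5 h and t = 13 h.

Between t = 5 h and t = 13 h the flow falls from 7.0 to 3.4 m³/s over 8×1 h = 8 h.
Per-interval ratio K = (3.4/7.0)^(1/8) = 0.9137; K_d = K^(24/1) = 0.115.

K_d ≈ 0.115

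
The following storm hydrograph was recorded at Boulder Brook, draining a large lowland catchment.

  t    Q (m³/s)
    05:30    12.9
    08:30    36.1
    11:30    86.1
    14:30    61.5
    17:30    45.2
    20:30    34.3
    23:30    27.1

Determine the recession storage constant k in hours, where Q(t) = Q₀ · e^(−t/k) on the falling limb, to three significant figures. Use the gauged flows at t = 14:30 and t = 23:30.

On the falling limb, Q drops from 61.5 to 27.1 m³/s between t = 14:30 and t = 23:30 (Δt = 9 h).
k = −Δt / ln(Q₂/Q₁) = −9 / ln(27.1/61.5) = 11.0 h.

k ≈ 11.0 h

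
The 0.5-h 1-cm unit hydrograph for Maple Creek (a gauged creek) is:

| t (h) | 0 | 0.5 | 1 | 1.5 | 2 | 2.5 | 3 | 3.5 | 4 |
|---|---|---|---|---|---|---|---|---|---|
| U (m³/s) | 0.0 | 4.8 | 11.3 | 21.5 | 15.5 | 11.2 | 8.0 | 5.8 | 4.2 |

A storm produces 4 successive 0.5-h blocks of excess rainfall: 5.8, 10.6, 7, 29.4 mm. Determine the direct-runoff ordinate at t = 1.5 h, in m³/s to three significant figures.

By discrete convolution, Q_j = Σ (P_i / 10 mm) · U_{j−i}.
At t = 1.5 h (j=3): Q = (5.8/10)·21.5 + (10.6/10)·11.3 + (7/10)·4.8 + (29.4/10)·0.0 = 27.8 m³/s.

Q ≈ 27.8 m³/s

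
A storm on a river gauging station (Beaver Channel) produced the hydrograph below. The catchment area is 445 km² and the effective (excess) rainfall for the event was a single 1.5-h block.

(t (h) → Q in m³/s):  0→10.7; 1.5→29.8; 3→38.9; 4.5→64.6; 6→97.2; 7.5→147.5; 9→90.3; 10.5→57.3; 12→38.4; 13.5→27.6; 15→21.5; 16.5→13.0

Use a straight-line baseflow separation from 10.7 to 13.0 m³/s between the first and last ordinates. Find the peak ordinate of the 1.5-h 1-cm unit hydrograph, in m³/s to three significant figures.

U_p ≈ 226 m³/s

Direct runoff: 0.00, 18.89, 27.78, 53.27, 85.66, 135.75, 78.35, 45.14, 26.03, 15.02, 8.71, 0.00 m³/s; ΣQ_DR = 494.6 m³/s, peak = 135.75 m³/s.
Runoff depth d = ΣQ_DR·Δt / A = 494.6 × 5400 / (445 km²) = 6.002 mm.
The 1-cm UH is the DRH scaled by (10 mm)/d, so U_p = 135.75 × 10/6.002 = 226 m³/s.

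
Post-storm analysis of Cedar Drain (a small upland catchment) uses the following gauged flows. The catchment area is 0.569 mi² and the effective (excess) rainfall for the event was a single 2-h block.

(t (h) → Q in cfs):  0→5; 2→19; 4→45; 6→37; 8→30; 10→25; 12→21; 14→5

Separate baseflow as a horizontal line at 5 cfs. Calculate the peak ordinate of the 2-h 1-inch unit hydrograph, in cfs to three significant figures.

Direct runoff: 0.0, 14.0, 40.0, 32.0, 25.0, 20.0, 16.0, 0.0 cfs; ΣQ_DR = 147.0 cfs, peak = 40.0 cfs.
Runoff depth d = ΣQ_DR·Δt / A = 147.0 × 7200 / (0.569 mi²) = 0.8007 in.
The 1-inch UH is the DRH scaled by (1 in)/d, so U_p = 40.0 × 1/0.8007 = 50.0 cfs.

U_p ≈ 50.0 cfs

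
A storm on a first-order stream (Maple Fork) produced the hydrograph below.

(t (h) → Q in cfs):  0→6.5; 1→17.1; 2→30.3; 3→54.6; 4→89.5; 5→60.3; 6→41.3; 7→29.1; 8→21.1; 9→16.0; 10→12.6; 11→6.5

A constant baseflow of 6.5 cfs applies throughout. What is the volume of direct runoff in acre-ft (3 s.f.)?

V ≈ 25.4 acre-ft

Direct-runoff ordinates (Q − Q_b): 0.0, 10.6, 23.8, 48.1, 83.0, 53.8, 34.8, 22.6, 14.6, 9.5, 6.1, 0.0 cfs.
ΣQ_DR = 306.9 cfs.
With Δt = 1 h = 3600 s, V = ΣQ_DR · Δt = 306.9 × 3600 = 1.10 × 10^6 ft³ = 25.4 acre-ft.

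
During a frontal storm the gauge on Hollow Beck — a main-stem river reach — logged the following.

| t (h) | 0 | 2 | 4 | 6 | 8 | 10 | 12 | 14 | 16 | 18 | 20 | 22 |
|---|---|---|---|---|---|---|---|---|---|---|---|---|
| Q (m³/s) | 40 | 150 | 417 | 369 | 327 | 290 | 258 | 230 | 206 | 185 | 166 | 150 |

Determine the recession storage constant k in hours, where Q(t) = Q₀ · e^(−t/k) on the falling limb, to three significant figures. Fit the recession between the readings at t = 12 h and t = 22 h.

On the falling limb, Q drops from 258 to 150 m³/s between t = 12 h and t = 22 h (Δt = 10 h).
k = −Δt / ln(Q₂/Q₁) = −10 / ln(150/258) = 18.4 h.

k ≈ 18.4 h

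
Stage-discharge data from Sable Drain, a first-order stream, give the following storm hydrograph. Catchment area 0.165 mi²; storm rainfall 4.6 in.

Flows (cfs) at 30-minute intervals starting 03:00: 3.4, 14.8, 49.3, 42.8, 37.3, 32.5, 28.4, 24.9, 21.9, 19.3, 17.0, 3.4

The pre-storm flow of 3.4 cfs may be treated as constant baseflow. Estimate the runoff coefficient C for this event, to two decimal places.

C ≈ 0.26

ΣQ_DR = 254.2 cfs; V = ΣQ_DR·Δt = 4.576 × 10^5 ft³.
Runoff depth d = V / A = 1.194 in.
C = d / P = 1.194 / 4.6 = 0.26.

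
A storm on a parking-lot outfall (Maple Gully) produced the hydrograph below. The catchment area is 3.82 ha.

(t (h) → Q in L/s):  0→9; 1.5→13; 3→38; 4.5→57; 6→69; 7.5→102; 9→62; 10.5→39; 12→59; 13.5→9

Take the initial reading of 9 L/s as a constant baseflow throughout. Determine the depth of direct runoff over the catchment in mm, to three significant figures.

d ≈ 51.9 mm

Direct runoff: 0.0, 4.0, 29.0, 48.0, 60.0, 93.0, 53.0, 30.0, 50.0, 0.0 L/s; ΣQ_DR = 367.0 L/s.
V = ΣQ_DR · Δt = 367.0 × 5400 s = 1.982 × 10^6 L.
Over A = 3.82 ha, depth = V / A = 51.9 mm.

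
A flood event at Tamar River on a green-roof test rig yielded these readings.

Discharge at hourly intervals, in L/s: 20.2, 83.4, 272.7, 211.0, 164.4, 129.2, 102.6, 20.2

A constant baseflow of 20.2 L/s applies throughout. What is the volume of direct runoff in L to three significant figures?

Direct-runoff ordinates (Q − Q_b): 0.0, 63.2, 252.5, 190.8, 144.2, 109.0, 82.4, 0.0 L/s.
ΣQ_DR = 842.1 L/s.
With Δt = 1 h = 3600 s, V = ΣQ_DR · Δt = 842.1 × 3600 = 3.03 × 10^6 L.

V ≈ 3.03 × 10^6 L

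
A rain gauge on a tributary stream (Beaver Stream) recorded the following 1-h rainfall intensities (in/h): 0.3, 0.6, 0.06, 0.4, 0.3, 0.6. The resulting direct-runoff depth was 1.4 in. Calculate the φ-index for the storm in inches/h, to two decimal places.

Only the 5 blocks with intensity above φ contribute runoff: 0.3, 0.6, 0.4, 0.3, 0.6 in/h.
Σ(I−φ)·Δt = d  ⇒  (0.3+0.6+0.4+0.3+0.6 − 5φ)·1 = 1.4
φ = (2.200 − 1.4/1) / 5 = 0.16 in/h.

φ ≈ 0.16 in/h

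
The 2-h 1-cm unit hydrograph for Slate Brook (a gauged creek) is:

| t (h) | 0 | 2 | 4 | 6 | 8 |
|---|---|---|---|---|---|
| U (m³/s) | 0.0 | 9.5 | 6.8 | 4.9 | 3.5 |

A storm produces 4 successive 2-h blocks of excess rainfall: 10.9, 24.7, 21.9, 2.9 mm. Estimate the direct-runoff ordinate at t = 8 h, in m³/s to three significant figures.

By discrete convolution, Q_j = Σ (P_i / 10 mm) · U_{j−i}.
At t = 8 h (j=4): Q = (10.9/10)·3.5 + (24.7/10)·4.9 + (21.9/10)·6.8 + (2.9/10)·9.5 = 33.6 m³/s.

Q ≈ 33.6 m³/s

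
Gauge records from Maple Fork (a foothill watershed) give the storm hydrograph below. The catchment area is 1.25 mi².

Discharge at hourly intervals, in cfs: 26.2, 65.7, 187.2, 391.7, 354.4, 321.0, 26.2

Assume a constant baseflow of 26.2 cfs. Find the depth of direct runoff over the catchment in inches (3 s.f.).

Direct runoff: 0.0, 39.5, 161.0, 365.5, 328.2, 294.8, 0.0 cfs; ΣQ_DR = 1189 cfs.
V = ΣQ_DR · Δt = 1189 × 3600 s = 4.280 × 10^6 ft³.
Over A = 1.25 mi², depth = V / A = 1.47 in.

d ≈ 1.47 in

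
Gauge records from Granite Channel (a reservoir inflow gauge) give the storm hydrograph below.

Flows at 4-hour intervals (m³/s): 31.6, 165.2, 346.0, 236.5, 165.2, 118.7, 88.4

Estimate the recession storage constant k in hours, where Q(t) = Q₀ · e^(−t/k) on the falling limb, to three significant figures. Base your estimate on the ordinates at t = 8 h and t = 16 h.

k ≈ 10.8 h

On the falling limb, Q drops from 346.0 to 165.2 m³/s between t = 8 h and t = 16 h (Δt = 8 h).
k = −Δt / ln(Q₂/Q₁) = −8 / ln(165.2/346.0) = 10.8 h.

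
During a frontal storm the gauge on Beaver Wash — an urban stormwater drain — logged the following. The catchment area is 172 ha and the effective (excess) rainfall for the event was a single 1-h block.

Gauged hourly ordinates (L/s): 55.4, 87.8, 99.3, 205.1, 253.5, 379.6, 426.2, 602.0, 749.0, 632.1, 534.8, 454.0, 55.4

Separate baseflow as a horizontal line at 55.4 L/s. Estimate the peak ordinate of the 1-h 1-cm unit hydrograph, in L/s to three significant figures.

U_p ≈ 869 L/s

Direct runoff: 0.0, 32.4, 43.9, 149.7, 198.1, 324.2, 370.8, 546.6, 693.6, 576.7, 479.4, 398.6, 0.0 L/s; ΣQ_DR = 3814 L/s, peak = 693.6 L/s.
Runoff depth d = ΣQ_DR·Δt / A = 3814 × 3600 / (172 ha) = 7.983 mm.
The 1-cm UH is the DRH scaled by (10 mm)/d, so U_p = 693.6 × 10/7.983 = 869 L/s.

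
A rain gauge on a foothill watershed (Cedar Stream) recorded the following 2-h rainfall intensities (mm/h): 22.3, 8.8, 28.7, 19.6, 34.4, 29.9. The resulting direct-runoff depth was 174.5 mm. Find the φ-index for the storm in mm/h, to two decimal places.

Only the 5 blocks with intensity above φ contribute runoff: 22.3, 28.7, 19.6, 34.4, 29.9 mm/h.
Σ(I−φ)·Δt = d  ⇒  (22.3+28.7+19.6+34.4+29.9 − 5φ)·2 = 174.5
φ = (134.9 − 174.5/2) / 5 = 9.53 mm/h.

φ ≈ 9.53 mm/h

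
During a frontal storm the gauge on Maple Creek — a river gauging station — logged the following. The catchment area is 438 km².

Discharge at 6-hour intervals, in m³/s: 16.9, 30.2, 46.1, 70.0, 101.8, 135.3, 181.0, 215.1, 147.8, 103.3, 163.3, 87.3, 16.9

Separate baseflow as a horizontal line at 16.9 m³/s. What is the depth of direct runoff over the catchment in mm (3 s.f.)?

Direct runoff: 0.0, 13.3, 29.2, 53.1, 84.9, 118.4, 164.1, 198.2, 130.9, 86.4, 146.4, 70.4, 0.0 m³/s; ΣQ_DR = 1095 m³/s.
V = ΣQ_DR · Δt = 1095 × 21600 s = 2.366 × 10^7 m³.
Over A = 438 km², depth = V / A = 54.0 mm.

d ≈ 54.0 mm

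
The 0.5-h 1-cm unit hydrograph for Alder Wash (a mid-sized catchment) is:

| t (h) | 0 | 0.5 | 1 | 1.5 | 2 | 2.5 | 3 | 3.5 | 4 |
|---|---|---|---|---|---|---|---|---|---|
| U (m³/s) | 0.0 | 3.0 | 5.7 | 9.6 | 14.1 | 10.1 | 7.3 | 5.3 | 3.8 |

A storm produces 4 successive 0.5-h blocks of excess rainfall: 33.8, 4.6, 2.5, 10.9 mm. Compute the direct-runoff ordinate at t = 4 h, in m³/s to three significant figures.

By discrete convolution, Q_j = Σ (P_i / 10 mm) · U_{j−i}.
At t = 4 h (j=8): Q = (33.8/10)·3.8 + (4.6/10)·5.3 + (2.5/10)·7.3 + (10.9/10)·10.1 = 28.1 m³/s.

Q ≈ 28.1 m³/s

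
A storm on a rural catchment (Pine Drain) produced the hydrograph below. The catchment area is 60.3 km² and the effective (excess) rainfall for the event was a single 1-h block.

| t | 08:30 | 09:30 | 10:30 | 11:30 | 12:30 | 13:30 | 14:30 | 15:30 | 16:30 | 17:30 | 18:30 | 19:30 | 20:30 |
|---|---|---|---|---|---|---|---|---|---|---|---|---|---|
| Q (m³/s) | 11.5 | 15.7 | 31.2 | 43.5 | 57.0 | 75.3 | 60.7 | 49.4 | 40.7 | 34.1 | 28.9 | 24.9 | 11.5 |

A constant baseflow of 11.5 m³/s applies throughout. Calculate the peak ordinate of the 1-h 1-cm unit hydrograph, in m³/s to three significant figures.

Direct runoff: 0.0, 4.2, 19.7, 32.0, 45.5, 63.8, 49.2, 37.9, 29.2, 22.6, 17.4, 13.4, 0.0 m³/s; ΣQ_DR = 334.9 m³/s, peak = 63.8 m³/s.
Runoff depth d = ΣQ_DR·Δt / A = 334.9 × 3600 / (60.3 km²) = 19.99 mm.
The 1-cm UH is the DRH scaled by (10 mm)/d, so U_p = 63.8 × 10/19.99 = 31.9 m³/s.

U_p ≈ 31.9 m³/s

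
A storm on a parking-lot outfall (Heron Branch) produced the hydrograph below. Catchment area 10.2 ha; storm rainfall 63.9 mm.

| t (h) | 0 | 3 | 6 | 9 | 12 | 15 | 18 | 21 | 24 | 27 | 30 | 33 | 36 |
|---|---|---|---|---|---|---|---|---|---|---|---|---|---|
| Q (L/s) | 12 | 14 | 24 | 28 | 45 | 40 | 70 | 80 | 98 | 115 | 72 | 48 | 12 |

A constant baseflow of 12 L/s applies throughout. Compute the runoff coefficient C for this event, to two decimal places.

ΣQ_DR = 502.0 L/s; V = ΣQ_DR·Δt = 5.422 × 10^6 L.
Runoff depth d = V / A = 53.15 mm.
C = d / P = 53.15 / 63.9 = 0.83.

C ≈ 0.83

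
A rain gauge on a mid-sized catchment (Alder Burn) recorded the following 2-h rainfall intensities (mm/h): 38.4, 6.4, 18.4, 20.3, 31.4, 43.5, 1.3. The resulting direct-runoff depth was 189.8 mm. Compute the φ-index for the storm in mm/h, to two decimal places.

Only the 5 blocks with intensity above φ contribute runoff: 38.4, 18.4, 20.3, 31.4, 43.5 mm/h.
Σ(I−φ)·Δt = d  ⇒  (38.4+18.4+20.3+31.4+43.5 − 5φ)·2 = 189.8
φ = (152.0 − 189.8/2) / 5 = 11.42 mm/h.

φ ≈ 11.42 mm/h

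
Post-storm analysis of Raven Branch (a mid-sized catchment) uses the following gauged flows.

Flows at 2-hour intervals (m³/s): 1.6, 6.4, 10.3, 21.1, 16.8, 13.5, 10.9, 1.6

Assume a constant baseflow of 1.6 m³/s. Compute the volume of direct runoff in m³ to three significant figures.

V ≈ 5.00 × 10^5 m³

Direct-runoff ordinates (Q − Q_b): 0.0, 4.8, 8.7, 19.5, 15.2, 11.9, 9.3, 0.0 m³/s.
ΣQ_DR = 69.40 m³/s.
With Δt = 2 h = 7200 s, V = ΣQ_DR · Δt = 69.40 × 7200 = 5.00 × 10^5 m³.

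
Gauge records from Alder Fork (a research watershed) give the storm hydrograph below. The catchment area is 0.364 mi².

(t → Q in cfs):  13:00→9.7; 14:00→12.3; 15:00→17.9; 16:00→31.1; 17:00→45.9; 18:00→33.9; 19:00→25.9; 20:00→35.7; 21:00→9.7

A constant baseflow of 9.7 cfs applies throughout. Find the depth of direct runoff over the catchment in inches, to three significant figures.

d ≈ 0.574 in

Direct runoff: 0.0, 2.6, 8.2, 21.4, 36.2, 24.2, 16.2, 26.0, 0.0 cfs; ΣQ_DR = 134.8 cfs.
V = ΣQ_DR · Δt = 134.8 × 3600 s = 4.853 × 10^5 ft³.
Over A = 0.364 mi², depth = V / A = 0.574 in.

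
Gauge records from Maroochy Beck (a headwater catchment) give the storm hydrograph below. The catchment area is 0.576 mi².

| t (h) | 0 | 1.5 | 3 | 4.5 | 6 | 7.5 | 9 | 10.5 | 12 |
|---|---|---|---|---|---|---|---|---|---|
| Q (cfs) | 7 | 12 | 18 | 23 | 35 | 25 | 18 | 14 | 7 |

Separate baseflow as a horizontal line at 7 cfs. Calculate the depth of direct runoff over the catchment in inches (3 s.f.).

d ≈ 0.387 in

Direct runoff: 0.0, 5.0, 11.0, 16.0, 28.0, 18.0, 11.0, 7.0, 0.0 cfs; ΣQ_DR = 96.00 cfs.
V = ΣQ_DR · Δt = 96.00 × 5400 s = 5.184 × 10^5 ft³.
Over A = 0.576 mi², depth = V / A = 0.387 in.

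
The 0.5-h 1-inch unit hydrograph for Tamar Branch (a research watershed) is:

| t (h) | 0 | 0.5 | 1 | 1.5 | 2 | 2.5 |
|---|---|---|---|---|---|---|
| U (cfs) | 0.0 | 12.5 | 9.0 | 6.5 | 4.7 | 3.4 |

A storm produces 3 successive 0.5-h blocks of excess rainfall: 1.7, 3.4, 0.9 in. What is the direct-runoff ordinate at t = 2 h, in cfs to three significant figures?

By discrete convolution, Q_j = Σ (P_i / 1 in) · U_{j−i}.
At t = 2 h (j=4): Q = (1.7/1)·4.7 + (3.4/1)·6.5 + (0.9/1)·9.0 = 38.2 cfs.

Q ≈ 38.2 cfs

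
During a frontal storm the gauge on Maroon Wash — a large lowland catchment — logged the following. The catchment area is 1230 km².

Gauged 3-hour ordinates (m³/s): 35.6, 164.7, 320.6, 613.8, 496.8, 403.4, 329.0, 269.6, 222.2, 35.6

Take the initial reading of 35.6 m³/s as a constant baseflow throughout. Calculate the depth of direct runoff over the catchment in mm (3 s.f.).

d ≈ 22.3 mm

Direct runoff: 0.0, 129.1, 285.0, 578.2, 461.2, 367.8, 293.4, 234.0, 186.6, 0.0 m³/s; ΣQ_DR = 2535 m³/s.
V = ΣQ_DR · Δt = 2535 × 10800 s = 2.738 × 10^7 m³.
Over A = 1230 km², depth = V / A = 22.3 mm.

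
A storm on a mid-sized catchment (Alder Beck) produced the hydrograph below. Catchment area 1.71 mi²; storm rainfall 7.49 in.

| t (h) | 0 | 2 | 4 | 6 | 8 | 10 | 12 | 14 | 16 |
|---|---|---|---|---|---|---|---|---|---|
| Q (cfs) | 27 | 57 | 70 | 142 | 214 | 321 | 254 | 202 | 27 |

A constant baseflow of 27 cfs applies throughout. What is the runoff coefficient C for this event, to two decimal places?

C ≈ 0.26

ΣQ_DR = 1071 cfs; V = ΣQ_DR·Δt = 7.711 × 10^6 ft³.
Runoff depth d = V / A = 1.941 in.
C = d / P = 1.941 / 7.49 = 0.26.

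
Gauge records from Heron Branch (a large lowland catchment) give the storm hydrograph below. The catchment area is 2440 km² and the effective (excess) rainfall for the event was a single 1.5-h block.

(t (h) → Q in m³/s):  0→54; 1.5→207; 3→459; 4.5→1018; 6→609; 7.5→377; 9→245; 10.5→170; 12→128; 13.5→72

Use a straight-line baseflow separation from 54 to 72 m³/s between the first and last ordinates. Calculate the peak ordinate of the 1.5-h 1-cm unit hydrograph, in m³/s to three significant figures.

Direct runoff: 0.00, 151.00, 401.00, 958.00, 547.00, 313.00, 179.00, 102.00, 58.00, 0.00 m³/s; ΣQ_DR = 2709 m³/s, peak = 958.00 m³/s.
Runoff depth d = ΣQ_DR·Δt / A = 2709 × 5400 / (2440 km²) = 5.995 mm.
The 1-cm UH is the DRH scaled by (10 mm)/d, so U_p = 958.00 × 10/5.995 = 1600 m³/s.

U_p ≈ 1600 m³/s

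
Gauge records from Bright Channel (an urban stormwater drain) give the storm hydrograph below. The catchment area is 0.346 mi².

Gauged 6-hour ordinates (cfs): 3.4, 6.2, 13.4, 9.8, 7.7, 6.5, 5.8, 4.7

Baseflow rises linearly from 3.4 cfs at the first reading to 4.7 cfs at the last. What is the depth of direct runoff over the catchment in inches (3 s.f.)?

Direct runoff: 0.00, 2.61, 9.63, 5.84, 3.56, 2.17, 1.29, 0.00 cfs; ΣQ_DR = 25.10 cfs.
V = ΣQ_DR · Δt = 25.10 × 21600 s = 5.422 × 10^5 ft³.
Over A = 0.346 mi², depth = V / A = 0.674 in.

d ≈ 0.674 in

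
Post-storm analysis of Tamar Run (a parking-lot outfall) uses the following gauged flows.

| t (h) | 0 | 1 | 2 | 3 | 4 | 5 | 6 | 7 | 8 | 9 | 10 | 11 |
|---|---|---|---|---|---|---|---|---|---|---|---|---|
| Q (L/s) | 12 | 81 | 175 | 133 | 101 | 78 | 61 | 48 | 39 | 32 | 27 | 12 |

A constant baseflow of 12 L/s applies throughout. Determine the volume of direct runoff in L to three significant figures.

V ≈ 2.36 × 10^6 L

Direct-runoff ordinates (Q − Q_b): 0.0, 69.0, 163.0, 121.0, 89.0, 66.0, 49.0, 36.0, 27.0, 20.0, 15.0, 0.0 L/s.
ΣQ_DR = 655.0 L/s.
With Δt = 1 h = 3600 s, V = ΣQ_DR · Δt = 655.0 × 3600 = 2.36 × 10^6 L.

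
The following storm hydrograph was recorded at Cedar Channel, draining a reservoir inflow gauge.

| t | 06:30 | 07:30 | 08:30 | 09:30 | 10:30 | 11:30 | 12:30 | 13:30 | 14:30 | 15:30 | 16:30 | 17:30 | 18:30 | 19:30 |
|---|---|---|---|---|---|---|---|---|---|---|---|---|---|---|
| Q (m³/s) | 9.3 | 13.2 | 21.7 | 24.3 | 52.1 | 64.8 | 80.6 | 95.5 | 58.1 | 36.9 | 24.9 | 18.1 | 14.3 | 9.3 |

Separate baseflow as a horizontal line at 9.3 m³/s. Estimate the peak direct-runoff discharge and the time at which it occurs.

Q_p = 86.2 m³/s at t = 13:30

Subtracting baseflow gives direct-runoff ordinates: 0.0, 3.9, 12.4, 15.0, 42.8, 55.5, 71.3, 86.2, 48.8, 27.6, 15.6, 8.8, 5.0, 0.0 m³/s.
The maximum is 86.2 m³/s, occurring at the reading for t = 13:30.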